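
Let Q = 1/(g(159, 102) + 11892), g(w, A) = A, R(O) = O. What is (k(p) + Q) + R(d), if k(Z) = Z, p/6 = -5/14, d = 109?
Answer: 8971519/83958 ≈ 106.86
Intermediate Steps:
p = -15/7 (p = 6*(-5/14) = -15/7 ≈ -2.1429)
Q = 1/11994 (Q = 1/(102 + 11892) = 1/11994 ≈ 8.3375e-5)
(k(p) + Q) + R(d) = (-15/7 + 1/11994) + 109 = -179903/83958 + 109 = 8971519/83958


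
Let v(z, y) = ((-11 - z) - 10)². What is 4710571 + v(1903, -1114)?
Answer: 8412347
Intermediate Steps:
v(z, y) = (-21 - z)²
4710571 + v(1903, -1114) = 4710571 + (21 + 1903)² = 4710571 + 1924² = 4710571 + 3701776 = 8412347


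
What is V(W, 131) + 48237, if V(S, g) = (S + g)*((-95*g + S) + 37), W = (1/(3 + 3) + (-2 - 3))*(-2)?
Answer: -15262157/9 ≈ -1.6958e+6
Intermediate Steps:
W = 29/3 (W = (1/6 - 5)*(-2) = (⅙ - 5)*(-2) = -29/6*(-2) = 29/3 ≈ 9.6667)
V(S, g) = (S + g)*(37 + S - 95*g) (V(S, g) = (S + g)*((S - 95*g) + 37) = (S + g)*(37 + S - 95*g))
V(W, 131) + 48237 = ((29/3)² - 95*131² + 37*(29/3) + 37*131 - 94*29/3*131) + 48237 = (841/9 - 95*17161 + 1073/3 + 4847 - 357106/3) + 48237 = (841/9 - 1630295 + 1073/3 + 4847 - 357106/3) + 48237 = -15696290/9 + 48237 = -15262157/9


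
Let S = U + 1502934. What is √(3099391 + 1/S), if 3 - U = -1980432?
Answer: 2*√1044654866917004870/1161123 ≈ 1760.5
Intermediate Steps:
U = 1980435 (U = 3 - 1*(-1980432) = 3 + 1980432 = 1980435)
S = 3483369 (S = 1980435 + 1502934 = 3483369)
√(3099391 + 1/S) = √(3099391 + 1/3483369) = √(10796322528280/3483369) = 2*√1044654866917004870/1161123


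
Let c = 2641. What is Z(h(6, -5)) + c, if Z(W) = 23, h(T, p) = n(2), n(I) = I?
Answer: 2664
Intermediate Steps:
h(T, p) = 2
Z(h(6, -5)) + c = 23 + 2641 = 2664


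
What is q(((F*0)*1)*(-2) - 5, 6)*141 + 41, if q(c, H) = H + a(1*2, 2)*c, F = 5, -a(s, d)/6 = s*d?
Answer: 17807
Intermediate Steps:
a(s, d) = -6*d*s (a(s, d) = -6*s*d = -6*d*s)
q(c, H) = H - 24*c (q(c, H) = H + (-6*2*1*2)*c = H + (-6*2*2)*c = H - 24*c)
q(((F*0)*1)*(-2) - 5, 6)*141 + 41 = (6 - 24*(((5*0)*1)*(-2) - 5))*141 + 41 = (6 - 24*((0*1)*(-2) - 5))*141 + 41 = (6 - 24*(0*(-2) - 5))*141 + 41 = (6 - 24*(0 - 5))*141 + 41 = (6 - 24*(-5))*141 + 41 = (6 + 120)*141 + 41 = 126*141 + 41 = 17766 + 41 = 17807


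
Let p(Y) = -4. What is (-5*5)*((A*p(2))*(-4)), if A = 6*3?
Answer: -7200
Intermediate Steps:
A = 18
(-5*5)*((A*p(2))*(-4)) = (-5*5)*((18*(-4))*(-4)) = -(-1800)*(-4) = -25*288 = -7200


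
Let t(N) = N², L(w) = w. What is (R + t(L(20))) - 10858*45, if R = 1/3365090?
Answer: -1642870588899/3365090 ≈ -4.8821e+5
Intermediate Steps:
R = 1/3365090 ≈ 2.9717e-7
(R + t(L(20))) - 10858*45 = (1/3365090 + 20²) - 10858*45 = (1/3365090 + 400) - 488610 = 1346036001/3365090 - 488610 = -1642870588899/3365090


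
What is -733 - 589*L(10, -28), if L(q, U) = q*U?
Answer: 164187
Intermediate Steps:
L(q, U) = U*q
-733 - 589*L(10, -28) = -733 - (-16492)*10 = -733 - 589*(-280) = -733 + 164920 = 164187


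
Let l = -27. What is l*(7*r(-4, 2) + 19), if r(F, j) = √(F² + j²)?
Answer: -513 - 378*√5 ≈ -1358.2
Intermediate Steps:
l*(7*r(-4, 2) + 19) = -27*(7*√((-4)² + 2²) + 19) = -27*(7*√(16 + 4) + 19) = -27*(7*√20 + 19) = -27*(7*(2*√5) + 19) = -27*(14*√5 + 19) = -27*(19 + 14*√5) = -513 - 378*√5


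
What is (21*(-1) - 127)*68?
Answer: -10064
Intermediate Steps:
(21*(-1) - 127)*68 = (-21 - 127)*68 = -148*68 = -10064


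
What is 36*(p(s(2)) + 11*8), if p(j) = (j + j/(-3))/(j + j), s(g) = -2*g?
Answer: 3180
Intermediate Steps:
p(j) = 1/3 (p(j) = (j + j*(-1/3))/((2*j)) = (j - j/3)*(1/(2*j)) = (2*j/3)*(1/(2*j)) = 1/3)
36*(p(s(2)) + 11*8) = 36*(1/3 + 11*8) = 36*(1/3 + 88) = 36*(265/3) = 3180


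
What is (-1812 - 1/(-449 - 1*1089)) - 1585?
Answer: -5224585/1538 ≈ -3397.0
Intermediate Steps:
(-1812 - 1/(-449 - 1*1089)) - 1585 = (-1812 - 1/(-449 - 1089)) - 1585 = (-1812 - 1/(-1538)) - 1585 = (-1812 - 1*(-1/1538)) - 1585 = (-1812 + 1/1538) - 1585 = -2786855/1538 - 1585 = -5224585/1538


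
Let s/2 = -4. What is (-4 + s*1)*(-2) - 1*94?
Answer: -70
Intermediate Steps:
s = -8 (s = 2*(-4) = -8)
(-4 + s*1)*(-2) - 1*94 = (-4 - 8*1)*(-2) - 1*94 = (-4 - 8)*(-2) - 94 = -12*(-2) - 94 = 24 - 94 = -70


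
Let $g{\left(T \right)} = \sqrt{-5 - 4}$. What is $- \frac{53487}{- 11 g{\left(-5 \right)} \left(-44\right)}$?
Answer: $\frac{17829 i}{484} \approx 36.837 i$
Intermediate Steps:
$g{\left(T \right)} = 3 i$ ($g{\left(T \right)} = \sqrt{-9} = 3 i$)
$- \frac{53487}{- 11 g{\left(-5 \right)} \left(-44\right)} = - \frac{53487}{- 11 \cdot 3 i \left(-44\right)} = - \frac{53487}{- 33 i \left(-44\right)} = - \frac{53487}{1452 i} = - 53487 \left(- \frac{i}{1452}\right) = \frac{17829 i}{484}$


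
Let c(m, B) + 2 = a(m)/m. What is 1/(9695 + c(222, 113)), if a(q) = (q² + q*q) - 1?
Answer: 222/2250413 ≈ 9.8649e-5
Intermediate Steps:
a(q) = -1 + 2*q² (a(q) = (q² + q²) - 1 = 2*q² - 1 = -1 + 2*q²)
c(m, B) = -2 + (-1 + 2*m²)/m
1/(9695 + c(222, 113)) = 1/(9695 + (-2 - 1/222 + 2*222)) = 1/(9695 + (-2 - 1*1/222 + 444)) = 1/(9695 + (-2 - 1/222 + 444)) = 1/(9695 + 98123/222) = 1/(2250413/222) = 222/2250413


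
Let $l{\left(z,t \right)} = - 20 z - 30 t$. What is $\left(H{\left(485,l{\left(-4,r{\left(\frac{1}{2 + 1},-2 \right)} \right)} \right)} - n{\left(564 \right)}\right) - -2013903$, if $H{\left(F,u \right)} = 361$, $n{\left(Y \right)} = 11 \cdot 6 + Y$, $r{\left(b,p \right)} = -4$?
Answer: $2013634$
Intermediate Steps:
$l{\left(z,t \right)} = - 30 t - 20 z$
$n{\left(Y \right)} = 66 + Y$
$\left(H{\left(485,l{\left(-4,r{\left(\frac{1}{2 + 1},-2 \right)} \right)} \right)} - n{\left(564 \right)}\right) - -2013903 = \left(361 - \left(66 + 564\right)\right) - -2013903 = \left(361 - 630\right) + 2013903 = -269 + 2013903 = 2013634$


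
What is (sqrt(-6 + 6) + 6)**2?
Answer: 36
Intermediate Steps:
(sqrt(-6 + 6) + 6)**2 = (sqrt(0) + 6)**2 = (0 + 6)**2 = 6**2 = 36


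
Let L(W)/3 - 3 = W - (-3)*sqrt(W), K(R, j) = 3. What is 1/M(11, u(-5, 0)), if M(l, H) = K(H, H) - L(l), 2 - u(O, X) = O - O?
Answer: -13/210 + sqrt(11)/70 ≈ -0.014524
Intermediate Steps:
u(O, X) = 2 (u(O, X) = 2 - (O - O) = 2 - 1*0 = 2 + 0 = 2)
L(W) = 9 + 3*W + 9*sqrt(W) (L(W) = 9 + 3*(W - (-3)*sqrt(W)) = 9 + 3*(W + 3*sqrt(W)) = 9 + (3*W + 9*sqrt(W)) = 9 + 3*W + 9*sqrt(W))
M(l, H) = -6 - 9*sqrt(l) - 3*l (M(l, H) = 3 - (9 + 3*l + 9*sqrt(l)) = 3 + (-9 - 9*sqrt(l) - 3*l) = -6 - 9*sqrt(l) - 3*l)
1/M(11, u(-5, 0)) = 1/(-6 - 9*sqrt(11) - 3*11) = 1/(-6 - 9*sqrt(11) - 33) = 1/(-39 - 9*sqrt(11))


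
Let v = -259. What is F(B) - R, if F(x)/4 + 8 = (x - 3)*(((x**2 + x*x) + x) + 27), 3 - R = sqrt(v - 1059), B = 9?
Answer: 4717 + I*sqrt(1318) ≈ 4717.0 + 36.304*I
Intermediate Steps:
R = 3 - I*sqrt(1318) (R = 3 - sqrt(-259 - 1059) = 3 - sqrt(-1318) = 3 - I*sqrt(1318) ≈ 3.0 - 36.304*I)
F(x) = -32 + 4*(-3 + x)*(27 + x + 2*x**2) (F(x) = -32 + 4*((x - 3)*(((x**2 + x*x) + x) + 27)) = -32 + 4*((-3 + x)*(((x**2 + x**2) + x) + 27)) = -32 + 4*((-3 + x)*((2*x**2 + x) + 27)) = -32 + 4*((-3 + x)*((x + 2*x**2) + 27)) = -32 + 4*((-3 + x)*(27 + x + 2*x**2)) = -32 + 4*(-3 + x)*(27 + x + 2*x**2))
F(B) - R = (-356 - 20*9**2 + 8*9**3 + 96*9) - (3 - I*sqrt(1318)) = (-356 - 20*81 + 8*729 + 864) + (-3 + I*sqrt(1318)) = (-356 - 1620 + 5832 + 864) + (-3 + I*sqrt(1318)) = 4720 + (-3 + I*sqrt(1318)) = 4717 + I*sqrt(1318)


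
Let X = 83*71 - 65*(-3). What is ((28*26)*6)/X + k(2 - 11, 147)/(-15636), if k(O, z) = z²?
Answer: -2635731/3966332 ≈ -0.66453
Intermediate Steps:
X = 6088 (X = 5893 + 195 = 6088)
((28*26)*6)/X + k(2 - 11, 147)/(-15636) = ((28*26)*6)/6088 + 147²/(-15636) = (728*6)*(1/6088) + 21609*(-1/15636) = 4368*(1/6088) - 7203/5212 = 546/761 - 7203/5212 = -2635731/3966332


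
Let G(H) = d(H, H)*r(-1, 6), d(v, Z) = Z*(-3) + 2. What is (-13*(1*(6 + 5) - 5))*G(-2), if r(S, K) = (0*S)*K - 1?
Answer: 624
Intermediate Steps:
r(S, K) = -1 (r(S, K) = 0*K - 1 = 0 - 1 = -1)
d(v, Z) = 2 - 3*Z (d(v, Z) = -3*Z + 2 = 2 - 3*Z)
G(H) = -2 + 3*H (G(H) = (2 - 3*H)*(-1) = -2 + 3*H)
(-13*(1*(6 + 5) - 5))*G(-2) = (-13*(1*(6 + 5) - 5))*(-2 + 3*(-2)) = (-13*(1*11 - 5))*(-2 - 6) = -13*(11 - 5)*(-8) = -13*6*(-8) = -78*(-8) = 624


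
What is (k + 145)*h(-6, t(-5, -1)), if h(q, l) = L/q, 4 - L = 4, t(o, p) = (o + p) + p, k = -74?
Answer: 0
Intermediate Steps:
t(o, p) = o + 2*p
L = 0 (L = 4 - 1*4 = 4 - 4 = 0)
h(q, l) = 0 (h(q, l) = 0/q = 0)
(k + 145)*h(-6, t(-5, -1)) = (-74 + 145)*0 = 71*0 = 0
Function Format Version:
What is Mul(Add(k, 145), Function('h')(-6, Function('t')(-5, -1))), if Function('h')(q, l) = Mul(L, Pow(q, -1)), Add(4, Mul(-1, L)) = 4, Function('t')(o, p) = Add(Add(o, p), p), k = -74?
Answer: 0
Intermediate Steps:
Function('t')(o, p) = Add(o, Mul(2, p))
L = 0 (L = Add(4, Mul(-1, 4)) = Add(4, -4) = 0)
Function('h')(q, l) = 0 (Function('h')(q, l) = Mul(0, Pow(q, -1)) = 0)
Mul(Add(k, 145), Function('h')(-6, Function('t')(-5, -1))) = Mul(Add(-74, 145), 0) = Mul(71, 0) = 0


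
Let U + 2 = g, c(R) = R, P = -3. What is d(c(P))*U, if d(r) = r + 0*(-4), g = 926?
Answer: -2772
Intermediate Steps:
d(r) = r (d(r) = r + 0 = r)
U = 924 (U = -2 + 926 = 924)
d(c(P))*U = -3*924 = -2772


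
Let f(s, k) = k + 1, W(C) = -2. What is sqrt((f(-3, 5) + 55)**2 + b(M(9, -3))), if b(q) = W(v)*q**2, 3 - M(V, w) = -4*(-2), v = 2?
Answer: sqrt(3671) ≈ 60.589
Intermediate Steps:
M(V, w) = -5 (M(V, w) = 3 - (-4)*(-2) = 3 - 1*8 = 3 - 8 = -5)
b(q) = -2*q**2
f(s, k) = 1 + k
sqrt((f(-3, 5) + 55)**2 + b(M(9, -3))) = sqrt(((1 + 5) + 55)**2 - 2*(-5)**2) = sqrt((6 + 55)**2 - 2*25) = sqrt(61**2 - 50) = sqrt(3721 - 50) = sqrt(3671)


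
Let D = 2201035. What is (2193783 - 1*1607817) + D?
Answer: 2787001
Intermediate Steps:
(2193783 - 1*1607817) + D = (2193783 - 1*1607817) + 2201035 = (2193783 - 1607817) + 2201035 = 585966 + 2201035 = 2787001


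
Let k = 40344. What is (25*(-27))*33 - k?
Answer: -62619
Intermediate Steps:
(25*(-27))*33 - k = (25*(-27))*33 - 1*40344 = -675*33 - 40344 = -22275 - 40344 = -62619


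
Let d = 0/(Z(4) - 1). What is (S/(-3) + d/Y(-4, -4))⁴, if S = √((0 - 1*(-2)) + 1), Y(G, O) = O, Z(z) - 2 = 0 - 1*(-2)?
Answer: ⅑ ≈ 0.11111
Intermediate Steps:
Z(z) = 4 (Z(z) = 2 + (0 - 1*(-2)) = 2 + (0 + 2) = 2 + 2 = 4)
S = √3 (S = √((0 + 2) + 1) = √(2 + 1) = √3 ≈ 1.7320)
d = 0 (d = 0/(4 - 1) = 0/3 = 0*(⅓) = 0)
(S/(-3) + d/Y(-4, -4))⁴ = (√3/(-3) + 0/(-4))⁴ = (√3*(-⅓) + 0*(-¼))⁴ = (-√3/3 + 0)⁴ = (-√3/3)⁴ = ⅑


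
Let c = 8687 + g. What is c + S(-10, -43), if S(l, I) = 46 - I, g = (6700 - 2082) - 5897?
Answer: 7497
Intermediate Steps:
g = -1279 (g = 4618 - 5897 = -1279)
c = 7408 (c = 8687 - 1279 = 7408)
c + S(-10, -43) = 7408 + (46 - 1*(-43)) = 7408 + (46 + 43) = 7408 + 89 = 7497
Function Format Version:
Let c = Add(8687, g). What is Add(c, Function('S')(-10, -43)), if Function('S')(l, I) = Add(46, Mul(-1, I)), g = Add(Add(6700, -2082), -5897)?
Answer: 7497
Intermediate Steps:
g = -1279 (g = Add(4618, -5897) = -1279)
c = 7408 (c = Add(8687, -1279) = 7408)
Add(c, Function('S')(-10, -43)) = Add(7408, Add(46, Mul(-1, -43))) = Add(7408, Add(46, 43)) = Add(7408, 89) = 7497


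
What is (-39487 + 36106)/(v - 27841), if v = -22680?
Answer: 3381/50521 ≈ 0.066923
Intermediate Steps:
(-39487 + 36106)/(v - 27841) = (-39487 + 36106)/(-22680 - 27841) = -3381/(-50521) = -3381*(-1/50521) = 3381/50521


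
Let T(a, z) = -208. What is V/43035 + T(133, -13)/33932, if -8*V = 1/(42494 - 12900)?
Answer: -529808369123/86430083140560 ≈ -0.0061299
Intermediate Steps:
V = -1/236752 (V = -1/(8*(42494 - 12900)) = -⅛/29594 = -⅛*1/29594 = -1/236752 ≈ -4.2238e-6)
V/43035 + T(133, -13)/33932 = -1/236752/43035 - 208/33932 = -1/236752*1/43035 - 208*1/33932 = -1/10188622320 - 52/8483 = -529808369123/86430083140560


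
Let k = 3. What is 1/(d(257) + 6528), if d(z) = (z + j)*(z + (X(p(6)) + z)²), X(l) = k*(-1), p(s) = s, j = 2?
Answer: 1/16782735 ≈ 5.9585e-8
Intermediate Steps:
X(l) = -3 (X(l) = 3*(-1) = -3)
d(z) = (2 + z)*(z + (-3 + z)²) (d(z) = (z + 2)*(z + (-3 + z)²) = (2 + z)*(z + (-3 + z)²))
1/(d(257) + 6528) = 1/((18 + 257³ - 1*257 - 3*257²) + 6528) = 1/((18 + 16974593 - 257 - 3*66049) + 6528) = 1/((18 + 16974593 - 257 - 198147) + 6528) = 1/(16776207 + 6528) = 1/16782735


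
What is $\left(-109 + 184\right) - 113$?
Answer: $-38$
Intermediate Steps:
$\left(-109 + 184\right) - 113 = 75 - 113 = -38$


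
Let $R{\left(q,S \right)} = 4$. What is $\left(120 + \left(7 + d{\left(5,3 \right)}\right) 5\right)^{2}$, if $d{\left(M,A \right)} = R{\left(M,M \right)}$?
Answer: $30625$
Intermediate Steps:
$d{\left(M,A \right)} = 4$
$\left(120 + \left(7 + d{\left(5,3 \right)}\right) 5\right)^{2} = \left(120 + \left(7 + 4\right) 5\right)^{2} = \left(120 + 11 \cdot 5\right)^{2} = \left(120 + 55\right)^{2} = 175^{2} = 30625$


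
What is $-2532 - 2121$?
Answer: $-4653$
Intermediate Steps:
$-2532 - 2121 = -4653$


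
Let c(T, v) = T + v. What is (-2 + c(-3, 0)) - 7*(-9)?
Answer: 58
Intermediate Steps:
(-2 + c(-3, 0)) - 7*(-9) = (-2 + (-3 + 0)) - 7*(-9) = (-2 - 3) + 63 = -5 + 63 = 58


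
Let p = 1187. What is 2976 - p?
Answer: 1789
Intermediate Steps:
2976 - p = 2976 - 1*1187 = 2976 - 1187 = 1789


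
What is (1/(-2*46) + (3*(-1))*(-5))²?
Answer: 1901641/8464 ≈ 224.67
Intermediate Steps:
(1/(-2*46) + (3*(-1))*(-5))² = (1/(-92) - 3*(-5))² = (-1/92 + 15)² = (1379/92)² = 1901641/8464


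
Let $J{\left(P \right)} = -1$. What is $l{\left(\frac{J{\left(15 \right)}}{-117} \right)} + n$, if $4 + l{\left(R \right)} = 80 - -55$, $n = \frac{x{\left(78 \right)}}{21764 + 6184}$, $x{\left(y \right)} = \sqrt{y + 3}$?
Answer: $\frac{1220399}{9316} \approx 131.0$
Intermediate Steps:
$x{\left(y \right)} = \sqrt{3 + y}$
$n = \frac{3}{9316}$ ($n = \frac{\sqrt{3 + 78}}{21764 + 6184} = \frac{\sqrt{81}}{27948} = 9 \cdot \frac{1}{27948} = \frac{3}{9316} \approx 0.00032203$)
$l{\left(R \right)} = 131$ ($l{\left(R \right)} = -4 + \left(80 - -55\right) = -4 + \left(80 + 55\right) = -4 + 135 = 131$)
$l{\left(\frac{J{\left(15 \right)}}{-117} \right)} + n = 131 + \frac{3}{9316} = \frac{1220399}{9316}$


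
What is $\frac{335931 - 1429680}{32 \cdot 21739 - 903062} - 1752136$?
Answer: $- \frac{121138814185}{69138} \approx -1.7521 \cdot 10^{6}$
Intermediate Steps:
$\frac{335931 - 1429680}{32 \cdot 21739 - 903062} - 1752136 = - \frac{1093749}{695648 - 903062} - 1752136 = - \frac{1093749}{-207414} - 1752136 = \left(-1093749\right) \left(- \frac{1}{207414}\right) - 1752136 = \frac{364583}{69138} - 1752136 = - \frac{121138814185}{69138}$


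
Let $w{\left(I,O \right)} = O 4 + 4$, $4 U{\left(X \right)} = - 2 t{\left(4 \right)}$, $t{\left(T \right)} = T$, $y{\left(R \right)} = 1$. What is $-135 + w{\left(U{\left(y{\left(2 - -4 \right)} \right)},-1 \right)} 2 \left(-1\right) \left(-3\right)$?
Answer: $-135$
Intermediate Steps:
$U{\left(X \right)} = -2$ ($U{\left(X \right)} = \frac{\left(-2\right) 4}{4} = \frac{1}{4} \left(-8\right) = -2$)
$w{\left(I,O \right)} = 4 + 4 O$ ($w{\left(I,O \right)} = 4 O + 4 = 4 + 4 O$)
$-135 + w{\left(U{\left(y{\left(2 - -4 \right)} \right)},-1 \right)} 2 \left(-1\right) \left(-3\right) = -135 + \left(4 + 4 \left(-1\right)\right) 2 \left(-1\right) \left(-3\right) = -135 + \left(4 - 4\right) \left(\left(-2\right) \left(-3\right)\right) = -135 + 0 \cdot 6 = -135 + 0 = -135$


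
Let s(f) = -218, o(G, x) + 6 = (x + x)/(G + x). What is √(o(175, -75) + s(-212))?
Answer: I*√902/2 ≈ 15.017*I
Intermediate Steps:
o(G, x) = -6 + 2*x/(G + x) (o(G, x) = -6 + (x + x)/(G + x) = -6 + (2*x)/(G + x) = -6 + 2*x/(G + x))
√(o(175, -75) + s(-212)) = √(2*(-3*175 - 2*(-75))/(175 - 75) - 218) = √(2*(-525 + 150)/100 - 218) = √(2*(1/100)*(-375) - 218) = √(-15/2 - 218) = √(-451/2) = I*√902/2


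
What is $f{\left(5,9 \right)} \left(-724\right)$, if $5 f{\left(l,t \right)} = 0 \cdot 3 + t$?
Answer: $- \frac{6516}{5} \approx -1303.2$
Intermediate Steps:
$f{\left(l,t \right)} = \frac{t}{5}$ ($f{\left(l,t \right)} = \frac{0 \cdot 3 + t}{5} = \frac{0 + t}{5} = \frac{t}{5}$)
$f{\left(5,9 \right)} \left(-724\right) = \frac{1}{5} \cdot 9 \left(-724\right) = \frac{9}{5} \left(-724\right) = - \frac{6516}{5}$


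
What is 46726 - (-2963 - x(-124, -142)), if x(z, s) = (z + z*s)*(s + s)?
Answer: -4915767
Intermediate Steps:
x(z, s) = 2*s*(z + s*z) (x(z, s) = (z + s*z)*(2*s) = 2*s*(z + s*z))
46726 - (-2963 - x(-124, -142)) = 46726 - (-2963 - 2*(-142)*(-124)*(1 - 142)) = 46726 - (-2963 - 2*(-142)*(-124)*(-141)) = 46726 - (-2963 - 1*(-4965456)) = 46726 - (-2963 + 4965456) = 46726 - 1*4962493 = 46726 - 4962493 = -4915767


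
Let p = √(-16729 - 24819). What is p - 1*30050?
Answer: -30050 + 2*I*√10387 ≈ -30050.0 + 203.83*I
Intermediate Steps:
p = 2*I*√10387 (p = √(-41548) = 2*I*√10387 ≈ 203.83*I)
p - 1*30050 = 2*I*√10387 - 1*30050 = 2*I*√10387 - 30050 = -30050 + 2*I*√10387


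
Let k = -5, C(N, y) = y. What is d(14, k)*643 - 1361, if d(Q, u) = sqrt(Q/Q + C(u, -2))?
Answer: -1361 + 643*I ≈ -1361.0 + 643.0*I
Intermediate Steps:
d(Q, u) = I (d(Q, u) = sqrt(Q/Q - 2) = sqrt(1 - 2) = sqrt(-1) = I)
d(14, k)*643 - 1361 = I*643 - 1361 = 643*I - 1361 = -1361 + 643*I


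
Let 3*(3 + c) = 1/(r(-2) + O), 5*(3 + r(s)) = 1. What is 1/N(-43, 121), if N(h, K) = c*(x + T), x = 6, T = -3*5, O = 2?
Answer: 4/123 ≈ 0.032520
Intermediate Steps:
r(s) = -14/5 (r(s) = -3 + (⅕)*1 = -3 + ⅕ = -14/5)
T = -15
c = -41/12 (c = -3 + 1/(3*(-14/5 + 2)) = -3 + 1/(3*(-⅘)) = -3 + (⅓)*(-5/4) = -3 - 5/12 = -41/12 ≈ -3.4167)
N(h, K) = 123/4 (N(h, K) = -41*(6 - 15)/12 = -41/12*(-9) = 123/4)
1/N(-43, 121) = 1/(123/4) = 4/123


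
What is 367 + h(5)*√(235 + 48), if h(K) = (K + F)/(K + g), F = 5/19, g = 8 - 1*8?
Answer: 367 + 20*√283/19 ≈ 384.71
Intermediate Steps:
g = 0 (g = 8 - 8 = 0)
F = 5/19 (F = 5*(1/19) = 5/19 ≈ 0.26316)
h(K) = (5/19 + K)/K (h(K) = (K + 5/19)/(K + 0) = (5/19 + K)/K)
367 + h(5)*√(235 + 48) = 367 + ((5/19 + 5)/5)*√(235 + 48) = 367 + ((⅕)*(100/19))*√283 = 367 + 20*√283/19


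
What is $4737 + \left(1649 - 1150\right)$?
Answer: $5236$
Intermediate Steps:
$4737 + \left(1649 - 1150\right) = 4737 + 499 = 5236$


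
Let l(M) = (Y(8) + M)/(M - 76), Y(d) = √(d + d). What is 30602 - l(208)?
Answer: 1009813/33 ≈ 30600.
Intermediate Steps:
Y(d) = √2*√d (Y(d) = √(2*d) = √2*√d)
l(M) = (4 + M)/(-76 + M) (l(M) = (√2*√8 + M)/(M - 76) = (√2*(2*√2) + M)/(-76 + M) = (4 + M)/(-76 + M))
30602 - l(208) = 30602 - (4 + 208)/(-76 + 208) = 30602 - 212/132 = 30602 - 1*53/33 = 30602 - 53/33 = 1009813/33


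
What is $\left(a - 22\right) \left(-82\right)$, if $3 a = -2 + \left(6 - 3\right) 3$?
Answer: $\frac{4838}{3} \approx 1612.7$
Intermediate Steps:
$a = \frac{7}{3}$ ($a = \frac{-2 + \left(6 - 3\right) 3}{3} = \frac{-2 + 3 \cdot 3}{3} = \frac{-2 + 9}{3} = \frac{1}{3} \cdot 7 = \frac{7}{3} \approx 2.3333$)
$\left(a - 22\right) \left(-82\right) = \left(\frac{7}{3} - 22\right) \left(-82\right) = \left(- \frac{59}{3}\right) \left(-82\right) = \frac{4838}{3}$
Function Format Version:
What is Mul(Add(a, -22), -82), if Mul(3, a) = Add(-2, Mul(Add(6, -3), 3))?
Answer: Rational(4838, 3) ≈ 1612.7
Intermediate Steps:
a = Rational(7, 3) (a = Mul(Rational(1, 3), Add(-2, Mul(Add(6, -3), 3))) = Mul(Rational(1, 3), Add(-2, Mul(3, 3))) = Mul(Rational(1, 3), Add(-2, 9)) = Mul(Rational(1, 3), 7) = Rational(7, 3) ≈ 2.3333)
Mul(Add(a, -22), -82) = Mul(Add(Rational(7, 3), -22), -82) = Mul(Rational(-59, 3), -82) = Rational(4838, 3)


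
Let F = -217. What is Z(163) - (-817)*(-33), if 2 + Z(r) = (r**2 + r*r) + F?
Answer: 25958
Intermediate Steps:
Z(r) = -219 + 2*r**2 (Z(r) = -2 + ((r**2 + r*r) - 217) = -2 + ((r**2 + r**2) - 217) = -2 + (2*r**2 - 217) = -2 + (-217 + 2*r**2) = -219 + 2*r**2)
Z(163) - (-817)*(-33) = (-219 + 2*163**2) - (-817)*(-33) = (-219 + 2*26569) - 1*26961 = (-219 + 53138) - 26961 = 52919 - 26961 = 25958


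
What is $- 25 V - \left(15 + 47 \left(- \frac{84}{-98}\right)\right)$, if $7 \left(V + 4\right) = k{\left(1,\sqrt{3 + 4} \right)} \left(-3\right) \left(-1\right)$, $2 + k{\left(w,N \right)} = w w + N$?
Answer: $\frac{388}{7} - \frac{75 \sqrt{7}}{7} \approx 27.081$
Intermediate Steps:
$k{\left(w,N \right)} = -2 + N + w^{2}$ ($k{\left(w,N \right)} = -2 + \left(w w + N\right) = -2 + \left(w^{2} + N\right) = -2 + \left(N + w^{2}\right) = -2 + N + w^{2}$)
$V = - \frac{31}{7} + \frac{3 \sqrt{7}}{7}$ ($V = -4 + \frac{\left(-2 + \sqrt{3 + 4} + 1^{2}\right) \left(-3\right) \left(-1\right)}{7} = -4 + \frac{\left(-2 + \sqrt{7} + 1\right) \left(-3\right) \left(-1\right)}{7} = -4 + \frac{\left(-1 + \sqrt{7}\right) \left(-3\right) \left(-1\right)}{7} = -4 + \frac{\left(3 - 3 \sqrt{7}\right) \left(-1\right)}{7} = -4 + \frac{-3 + 3 \sqrt{7}}{7} = -4 - \left(\frac{3}{7} - \frac{3 \sqrt{7}}{7}\right) = - \frac{31}{7} + \frac{3 \sqrt{7}}{7} \approx -3.2947$)
$- 25 V - \left(15 + 47 \left(- \frac{84}{-98}\right)\right) = - 25 \left(- \frac{31}{7} + \frac{3 \sqrt{7}}{7}\right) - \left(15 + 47 \left(- \frac{84}{-98}\right)\right) = \left(\frac{775}{7} - \frac{75 \sqrt{7}}{7}\right) - \left(15 + 47 \left(\left(-84\right) \left(- \frac{1}{98}\right)\right)\right) = \left(\frac{775}{7} - \frac{75 \sqrt{7}}{7}\right) - \frac{387}{7} = \frac{388}{7} - \frac{75 \sqrt{7}}{7}$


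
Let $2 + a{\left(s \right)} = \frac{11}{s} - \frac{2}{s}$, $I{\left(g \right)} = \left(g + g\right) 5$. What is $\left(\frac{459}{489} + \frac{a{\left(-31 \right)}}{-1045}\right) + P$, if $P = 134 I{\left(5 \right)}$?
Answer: $\frac{35383547508}{5280385} \approx 6700.9$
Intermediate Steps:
$I{\left(g \right)} = 10 g$ ($I{\left(g \right)} = 2 g 5 = 10 g$)
$a{\left(s \right)} = -2 + \frac{9}{s}$ ($a{\left(s \right)} = -2 + \left(\frac{11}{s} - \frac{2}{s}\right) = -2 + \frac{9}{s}$)
$P = 6700$ ($P = 134 \cdot 10 \cdot 5 = 134 \cdot 50 = 6700$)
$\left(\frac{459}{489} + \frac{a{\left(-31 \right)}}{-1045}\right) + P = \left(\frac{459}{489} + \frac{-2 + \frac{9}{-31}}{-1045}\right) + 6700 = \left(459 \cdot \frac{1}{489} + \left(-2 + 9 \left(- \frac{1}{31}\right)\right) \left(- \frac{1}{1045}\right)\right) + 6700 = \left(\frac{153}{163} + \left(-2 - \frac{9}{31}\right) \left(- \frac{1}{1045}\right)\right) + 6700 = \left(\frac{153}{163} - - \frac{71}{32395}\right) + 6700 = \left(\frac{153}{163} + \frac{71}{32395}\right) + 6700 = \frac{4968008}{5280385} + 6700 = \frac{35383547508}{5280385}$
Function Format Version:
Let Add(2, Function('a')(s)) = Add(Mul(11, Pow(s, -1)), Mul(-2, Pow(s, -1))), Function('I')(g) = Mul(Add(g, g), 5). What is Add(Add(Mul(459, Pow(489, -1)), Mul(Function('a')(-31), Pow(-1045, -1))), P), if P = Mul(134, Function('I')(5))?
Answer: Rational(35383547508, 5280385) ≈ 6700.9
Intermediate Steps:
Function('I')(g) = Mul(10, g) (Function('I')(g) = Mul(Mul(2, g), 5) = Mul(10, g))
Function('a')(s) = Add(-2, Mul(9, Pow(s, -1))) (Function('a')(s) = Add(-2, Add(Mul(11, Pow(s, -1)), Mul(-2, Pow(s, -1)))) = Add(-2, Mul(9, Pow(s, -1))))
P = 6700 (P = Mul(134, Mul(10, 5)) = Mul(134, 50) = 6700)
Add(Add(Mul(459, Pow(489, -1)), Mul(Function('a')(-31), Pow(-1045, -1))), P) = Add(Add(Mul(459, Pow(489, -1)), Mul(Add(-2, Mul(9, Pow(-31, -1))), Pow(-1045, -1))), 6700) = Add(Add(Mul(459, Rational(1, 489)), Mul(Add(-2, Mul(9, Rational(-1, 31))), Rational(-1, 1045))), 6700) = Add(Add(Rational(153, 163), Mul(Add(-2, Rational(-9, 31)), Rational(-1, 1045))), 6700) = Add(Add(Rational(153, 163), Mul(Rational(-71, 31), Rational(-1, 1045))), 6700) = Add(Add(Rational(153, 163), Rational(71, 32395)), 6700) = Add(Rational(4968008, 5280385), 6700) = Rational(35383547508, 5280385)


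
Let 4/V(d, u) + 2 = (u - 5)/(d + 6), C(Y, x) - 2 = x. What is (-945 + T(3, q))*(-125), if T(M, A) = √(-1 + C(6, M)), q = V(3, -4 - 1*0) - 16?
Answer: 117875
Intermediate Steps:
C(Y, x) = 2 + x
V(d, u) = 4/(-2 + (-5 + u)/(6 + d)) (V(d, u) = 4/(-2 + (u - 5)/(d + 6)) = 4/(-2 + (-5 + u)/(6 + d)))
q = -52/3 (q = 4*(6 + 3)/(-17 + (-4 - 1*0) - 2*3) - 16 = 4*9/(-17 + (-4 + 0) - 6) - 16 = 4*9/(-17 - 4 - 6) - 16 = 4*9/(-27) - 16 = 4*(-1/27)*9 - 16 = -4/3 - 16 = -52/3 ≈ -17.333)
T(M, A) = √(1 + M) (T(M, A) = √(-1 + (2 + M)) = √(1 + M))
(-945 + T(3, q))*(-125) = (-945 + √(1 + 3))*(-125) = (-945 + √4)*(-125) = (-945 + 2)*(-125) = -943*(-125) = 117875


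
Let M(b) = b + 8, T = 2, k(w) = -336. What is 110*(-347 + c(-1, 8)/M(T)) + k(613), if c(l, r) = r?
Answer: -38418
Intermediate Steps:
M(b) = 8 + b
110*(-347 + c(-1, 8)/M(T)) + k(613) = 110*(-347 + 8/(8 + 2)) - 336 = 110*(-347 + 8/10) - 336 = 110*(-347 + 8*(⅒)) - 336 = 110*(-347 + ⅘) - 336 = 110*(-1731/5) - 336 = -38082 - 336 = -38418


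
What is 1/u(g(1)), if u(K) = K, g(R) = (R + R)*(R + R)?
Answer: 1/4 ≈ 0.25000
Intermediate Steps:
g(R) = 4*R**2 (g(R) = (2*R)*(2*R) = 4*R**2)
1/u(g(1)) = 1/(4*1**2) = 1/(4*1) = 1/4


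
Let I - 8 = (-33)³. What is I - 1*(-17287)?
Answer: -18642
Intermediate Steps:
I = -35929 (I = 8 + (-33)³ = 8 - 35937 = -35929)
I - 1*(-17287) = -35929 - 1*(-17287) = -35929 + 17287 = -18642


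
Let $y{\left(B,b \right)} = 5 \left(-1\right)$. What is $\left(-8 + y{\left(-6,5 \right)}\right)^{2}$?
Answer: $169$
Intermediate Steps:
$y{\left(B,b \right)} = -5$
$\left(-8 + y{\left(-6,5 \right)}\right)^{2} = \left(-8 - 5\right)^{2} = \left(-13\right)^{2} = 169$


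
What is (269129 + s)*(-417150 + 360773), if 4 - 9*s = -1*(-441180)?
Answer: -111681991345/9 ≈ -1.2409e+10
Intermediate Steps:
s = -441176/9 (s = 4/9 - (-1)*(-441180)/9 = 4/9 - ⅑*441180 = 4/9 - 49020 = -441176/9 ≈ -49020.)
(269129 + s)*(-417150 + 360773) = (269129 - 441176/9)*(-417150 + 360773) = (1980985/9)*(-56377) = -111681991345/9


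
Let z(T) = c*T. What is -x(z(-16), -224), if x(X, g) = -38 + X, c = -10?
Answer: -122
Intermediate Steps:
z(T) = -10*T
-x(z(-16), -224) = -(-38 - 10*(-16)) = -(-38 + 160) = -1*122 = -122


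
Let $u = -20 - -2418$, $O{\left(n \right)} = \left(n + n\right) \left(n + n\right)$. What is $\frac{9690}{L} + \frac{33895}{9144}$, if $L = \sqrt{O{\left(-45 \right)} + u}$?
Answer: $\frac{33895}{9144} + \frac{4845 \sqrt{10498}}{5249} \approx 98.281$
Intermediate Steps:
$O{\left(n \right)} = 4 n^{2}$ ($O{\left(n \right)} = 2 n 2 n = 4 n^{2}$)
$u = 2398$ ($u = -20 + 2418 = 2398$)
$L = \sqrt{10498}$ ($L = \sqrt{4 \left(-45\right)^{2} + 2398} = \sqrt{4 \cdot 2025 + 2398} = \sqrt{8100 + 2398} = \sqrt{10498} \approx 102.46$)
$\frac{9690}{L} + \frac{33895}{9144} = \frac{9690}{\sqrt{10498}} + \frac{33895}{9144} = 9690 \frac{\sqrt{10498}}{10498} + 33895 \cdot \frac{1}{9144} = \frac{4845 \sqrt{10498}}{5249} + \frac{33895}{9144} = \frac{33895}{9144} + \frac{4845 \sqrt{10498}}{5249}$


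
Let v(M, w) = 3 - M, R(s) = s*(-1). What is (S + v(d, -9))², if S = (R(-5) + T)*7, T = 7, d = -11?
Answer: 9604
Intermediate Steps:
R(s) = -s
S = 84 (S = (-1*(-5) + 7)*7 = (5 + 7)*7 = 12*7 = 84)
(S + v(d, -9))² = (84 + (3 - 1*(-11)))² = (84 + (3 + 11))² = (84 + 14)² = 98² = 9604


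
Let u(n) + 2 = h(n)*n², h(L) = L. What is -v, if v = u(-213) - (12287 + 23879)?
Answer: 9699765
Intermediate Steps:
u(n) = -2 + n³ (u(n) = -2 + n*n² = -2 + n³)
v = -9699765 (v = (-2 + (-213)³) - (12287 + 23879) = (-2 - 9663597) - 1*36166 = -9663599 - 36166 = -9699765)
-v = -1*(-9699765) = 9699765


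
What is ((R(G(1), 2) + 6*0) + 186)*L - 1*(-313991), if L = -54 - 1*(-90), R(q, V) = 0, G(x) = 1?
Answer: 320687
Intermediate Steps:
L = 36 (L = -54 + 90 = 36)
((R(G(1), 2) + 6*0) + 186)*L - 1*(-313991) = ((0 + 6*0) + 186)*36 - 1*(-313991) = ((0 + 0) + 186)*36 + 313991 = (0 + 186)*36 + 313991 = 186*36 + 313991 = 6696 + 313991 = 320687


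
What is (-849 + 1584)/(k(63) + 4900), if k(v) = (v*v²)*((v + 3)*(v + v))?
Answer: 15/42436648 ≈ 3.5347e-7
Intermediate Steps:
k(v) = 2*v⁴*(3 + v) (k(v) = v³*((3 + v)*(2*v)) = v³*(2*v*(3 + v)) = 2*v⁴*(3 + v))
(-849 + 1584)/(k(63) + 4900) = (-849 + 1584)/(2*63⁴*(3 + 63) + 4900) = 735/(2*15752961*66 + 4900) = 735/(2079390852 + 4900) = 735/2079395752 = 735*(1/2079395752) = 15/42436648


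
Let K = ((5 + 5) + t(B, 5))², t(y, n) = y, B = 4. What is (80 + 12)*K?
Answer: 18032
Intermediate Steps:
K = 196 (K = ((5 + 5) + 4)² = (10 + 4)² = 14² = 196)
(80 + 12)*K = (80 + 12)*196 = 92*196 = 18032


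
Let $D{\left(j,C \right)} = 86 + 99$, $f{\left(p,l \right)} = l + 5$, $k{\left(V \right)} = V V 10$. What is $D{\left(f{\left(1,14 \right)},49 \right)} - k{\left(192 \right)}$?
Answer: $-368455$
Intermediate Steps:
$k{\left(V \right)} = 10 V^{2}$ ($k{\left(V \right)} = V 10 V = 10 V^{2}$)
$f{\left(p,l \right)} = 5 + l$
$D{\left(j,C \right)} = 185$
$D{\left(f{\left(1,14 \right)},49 \right)} - k{\left(192 \right)} = 185 - 10 \cdot 192^{2} = 185 - 10 \cdot 36864 = 185 - 368640 = -368455$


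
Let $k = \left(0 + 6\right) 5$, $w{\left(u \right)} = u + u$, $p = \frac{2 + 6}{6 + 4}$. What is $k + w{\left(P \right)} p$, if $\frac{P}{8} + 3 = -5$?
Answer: $- \frac{362}{5} \approx -72.4$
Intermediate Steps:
$P = -64$ ($P = -24 + 8 \left(-5\right) = -24 - 40 = -64$)
$p = \frac{4}{5}$ ($p = \frac{8}{10} = 8 \cdot \frac{1}{10} = \frac{4}{5} \approx 0.8$)
$w{\left(u \right)} = 2 u$
$k = 30$ ($k = 6 \cdot 5 = 30$)
$k + w{\left(P \right)} p = 30 + 2 \left(-64\right) \frac{4}{5} = 30 - \frac{512}{5} = - \frac{362}{5}$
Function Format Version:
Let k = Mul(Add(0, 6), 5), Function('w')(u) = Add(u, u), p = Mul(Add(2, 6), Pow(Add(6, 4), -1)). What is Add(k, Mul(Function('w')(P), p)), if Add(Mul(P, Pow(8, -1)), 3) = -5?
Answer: Rational(-362, 5) ≈ -72.400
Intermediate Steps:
P = -64 (P = Add(-24, Mul(8, -5)) = Add(-24, -40) = -64)
p = Rational(4, 5) (p = Mul(8, Pow(10, -1)) = Mul(8, Rational(1, 10)) = Rational(4, 5) ≈ 0.80000)
Function('w')(u) = Mul(2, u)
k = 30 (k = Mul(6, 5) = 30)
Add(k, Mul(Function('w')(P), p)) = Add(30, Mul(Mul(2, -64), Rational(4, 5))) = Add(30, Mul(-128, Rational(4, 5))) = Add(30, Rational(-512, 5)) = Rational(-362, 5)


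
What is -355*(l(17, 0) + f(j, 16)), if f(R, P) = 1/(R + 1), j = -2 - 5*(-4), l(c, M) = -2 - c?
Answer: 127800/19 ≈ 6726.3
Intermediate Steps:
j = 18 (j = -2 + 20 = 18)
f(R, P) = 1/(1 + R)
-355*(l(17, 0) + f(j, 16)) = -355*((-2 - 1*17) + 1/(1 + 18)) = -355*((-2 - 17) + 1/19) = -355*(-19 + 1/19) = -355*(-360/19) = 127800/19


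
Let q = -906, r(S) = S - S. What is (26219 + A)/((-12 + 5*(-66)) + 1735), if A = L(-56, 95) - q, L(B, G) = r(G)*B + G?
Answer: 27220/1393 ≈ 19.541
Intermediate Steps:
r(S) = 0
L(B, G) = G (L(B, G) = 0*B + G = 0 + G = G)
A = 1001 (A = 95 - 1*(-906) = 95 + 906 = 1001)
(26219 + A)/((-12 + 5*(-66)) + 1735) = (26219 + 1001)/((-12 + 5*(-66)) + 1735) = 27220/((-12 - 330) + 1735) = 27220/(-342 + 1735) = 27220/1393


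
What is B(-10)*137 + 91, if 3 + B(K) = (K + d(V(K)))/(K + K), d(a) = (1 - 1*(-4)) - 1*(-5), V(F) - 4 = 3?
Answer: -320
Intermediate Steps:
V(F) = 7 (V(F) = 4 + 3 = 7)
d(a) = 10 (d(a) = (1 + 4) + 5 = 5 + 5 = 10)
B(K) = -3 + (10 + K)/(2*K) (B(K) = -3 + (K + 10)/(K + K) = -3 + (10 + K)/((2*K)) = -3 + (10 + K)*(1/(2*K)) = -3 + (10 + K)/(2*K))
B(-10)*137 + 91 = (-5/2 + 5/(-10))*137 + 91 = (-5/2 + 5*(-1/10))*137 + 91 = (-5/2 - 1/2)*137 + 91 = -3*137 + 91 = -411 + 91 = -320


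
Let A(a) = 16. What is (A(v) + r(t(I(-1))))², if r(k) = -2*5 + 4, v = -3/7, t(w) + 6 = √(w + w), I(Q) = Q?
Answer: 100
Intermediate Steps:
t(w) = -6 + √2*√w (t(w) = -6 + √(w + w) = -6 + √(2*w) = -6 + √2*√w)
v = -3/7 (v = -3*⅐ = -3/7 ≈ -0.42857)
r(k) = -6 (r(k) = -10 + 4 = -6)
(A(v) + r(t(I(-1))))² = (16 - 6)² = 10² = 100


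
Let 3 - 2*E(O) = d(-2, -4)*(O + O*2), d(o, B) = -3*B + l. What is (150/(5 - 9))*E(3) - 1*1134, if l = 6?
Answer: 7389/4 ≈ 1847.3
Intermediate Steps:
d(o, B) = 6 - 3*B (d(o, B) = -3*B + 6 = 6 - 3*B)
E(O) = 3/2 - 27*O (E(O) = 3/2 - (6 - 3*(-4))*(O + O*2)/2 = 3/2 - (6 + 12)*(O + 2*O)/2 = 3/2 - 9*3*O = 3/2 - 27*O)
(150/(5 - 9))*E(3) - 1*1134 = (150/(5 - 9))*(3/2 - 27*3) - 1*1134 = (150/(-4))*(3/2 - 81) - 1134 = (150*(-¼))*(-159/2) - 1134 = -75/2*(-159/2) - 1134 = 11925/4 - 1134 = 7389/4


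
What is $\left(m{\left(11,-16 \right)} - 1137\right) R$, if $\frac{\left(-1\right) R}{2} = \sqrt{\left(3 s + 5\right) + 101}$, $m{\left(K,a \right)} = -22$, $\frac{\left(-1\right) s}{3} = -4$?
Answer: $2318 \sqrt{142} \approx 27622.0$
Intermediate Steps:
$s = 12$ ($s = \left(-3\right) \left(-4\right) = 12$)
$R = - 2 \sqrt{142}$ ($R = - 2 \sqrt{\left(3 \cdot 12 + 5\right) + 101} = - 2 \sqrt{\left(36 + 5\right) + 101} = - 2 \sqrt{41 + 101} = - 2 \sqrt{142} \approx -23.833$)
$\left(m{\left(11,-16 \right)} - 1137\right) R = \left(-22 - 1137\right) \left(- 2 \sqrt{142}\right) = - 1159 \left(- 2 \sqrt{142}\right) = 2318 \sqrt{142}$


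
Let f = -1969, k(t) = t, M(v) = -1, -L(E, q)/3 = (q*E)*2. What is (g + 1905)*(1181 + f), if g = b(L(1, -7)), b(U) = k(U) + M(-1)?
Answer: -1533448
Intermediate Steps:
L(E, q) = -6*E*q (L(E, q) = -3*q*E*2 = -3*E*q*2 = -6*E*q)
b(U) = -1 + U (b(U) = U - 1 = -1 + U)
g = 41 (g = -1 - 6*1*(-7) = -1 + 42 = 41)
(g + 1905)*(1181 + f) = (41 + 1905)*(1181 - 1969) = 1946*(-788) = -1533448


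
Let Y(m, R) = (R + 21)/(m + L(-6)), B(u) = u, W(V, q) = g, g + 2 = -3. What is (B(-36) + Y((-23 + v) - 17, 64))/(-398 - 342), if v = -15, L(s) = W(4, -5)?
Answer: 449/8880 ≈ 0.050563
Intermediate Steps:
g = -5 (g = -2 - 3 = -5)
W(V, q) = -5
L(s) = -5
Y(m, R) = (21 + R)/(-5 + m) (Y(m, R) = (R + 21)/(m - 5) = (21 + R)/(-5 + m))
(B(-36) + Y((-23 + v) - 17, 64))/(-398 - 342) = (-36 + (21 + 64)/(-5 + ((-23 - 15) - 17)))/(-398 - 342) = (-36 + 85/(-5 + (-38 - 17)))/(-740) = (-36 + 85/(-5 - 55))*(-1/740) = (-36 + 85/(-60))*(-1/740) = (-36 - 1/60*85)*(-1/740) = (-36 - 17/12)*(-1/740) = -449/12*(-1/740) = 449/8880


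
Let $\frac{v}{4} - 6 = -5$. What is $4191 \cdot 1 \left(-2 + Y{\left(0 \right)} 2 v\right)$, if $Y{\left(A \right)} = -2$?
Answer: $-75438$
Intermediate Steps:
$v = 4$ ($v = 24 + 4 \left(-5\right) = 24 - 20 = 4$)
$4191 \cdot 1 \left(-2 + Y{\left(0 \right)} 2 v\right) = 4191 \cdot 1 \left(-2 + \left(-2\right) 2 \cdot 4\right) = 4191 \cdot 1 \left(-2 - 16\right) = 4191 \cdot 1 \left(-18\right) = 4191 \left(-18\right) = -75438$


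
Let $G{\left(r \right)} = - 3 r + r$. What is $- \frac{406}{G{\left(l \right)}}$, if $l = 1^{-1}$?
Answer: $203$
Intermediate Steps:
$l = 1$
$G{\left(r \right)} = - 2 r$
$- \frac{406}{G{\left(l \right)}} = - \frac{406}{\left(-2\right) 1} = - \frac{406}{-2} = \left(-406\right) \left(- \frac{1}{2}\right) = 203$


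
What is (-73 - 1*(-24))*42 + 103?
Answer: -1955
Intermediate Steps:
(-73 - 1*(-24))*42 + 103 = (-73 + 24)*42 + 103 = -49*42 + 103 = -2058 + 103 = -1955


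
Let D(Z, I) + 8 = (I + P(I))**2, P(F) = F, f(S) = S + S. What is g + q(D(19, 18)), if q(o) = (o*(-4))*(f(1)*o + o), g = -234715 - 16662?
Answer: -20158705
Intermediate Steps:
f(S) = 2*S
g = -251377
D(Z, I) = -8 + 4*I**2 (D(Z, I) = -8 + (I + I)**2 = -8 + (2*I)**2 = -8 + 4*I**2)
q(o) = -12*o**2 (q(o) = (o*(-4))*((2*1)*o + o) = (-4*o)*(2*o + o) = (-4*o)*(3*o) = -12*o**2)
g + q(D(19, 18)) = -251377 - 12*(-8 + 4*18**2)**2 = -251377 - 12*(-8 + 4*324)**2 = -251377 - 12*(-8 + 1296)**2 = -251377 - 12*1288**2 = -251377 - 12*1658944 = -251377 - 19907328 = -20158705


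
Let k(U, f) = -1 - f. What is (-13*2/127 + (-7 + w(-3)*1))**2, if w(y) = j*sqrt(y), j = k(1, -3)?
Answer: 643677/16129 - 3660*I*sqrt(3)/127 ≈ 39.908 - 49.916*I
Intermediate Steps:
j = 2 (j = -1 - 1*(-3) = -1 + 3 = 2)
w(y) = 2*sqrt(y)
(-13*2/127 + (-7 + w(-3)*1))**2 = (-13*2/127 + (-7 + (2*sqrt(-3))*1))**2 = (-26*1/127 + (-7 + (2*(I*sqrt(3)))*1))**2 = (-26/127 + (-7 + (2*I*sqrt(3))*1))**2 = (-26/127 + (-7 + 2*I*sqrt(3)))**2 = (-915/127 + 2*I*sqrt(3))**2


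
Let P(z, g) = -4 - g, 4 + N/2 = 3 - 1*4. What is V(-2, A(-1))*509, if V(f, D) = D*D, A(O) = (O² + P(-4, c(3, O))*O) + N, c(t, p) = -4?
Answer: 41229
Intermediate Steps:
N = -10 (N = -8 + 2*(3 - 1*4) = -8 + 2*(3 - 4) = -8 + 2*(-1) = -8 - 2 = -10)
A(O) = -10 + O² (A(O) = (O² + (-4 - 1*(-4))*O) - 10 = (O² + (-4 + 4)*O) - 10 = (O² + 0*O) - 10 = (O² + 0) - 10 = O² - 10 = -10 + O²)
V(f, D) = D²
V(-2, A(-1))*509 = (-10 + (-1)²)²*509 = (-10 + 1)²*509 = (-9)²*509 = 81*509 = 41229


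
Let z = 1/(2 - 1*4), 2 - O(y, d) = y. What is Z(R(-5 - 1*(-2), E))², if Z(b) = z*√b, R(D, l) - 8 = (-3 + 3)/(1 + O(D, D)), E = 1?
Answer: 2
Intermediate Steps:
O(y, d) = 2 - y
R(D, l) = 8 (R(D, l) = 8 + (-3 + 3)/(1 + (2 - D)) = 8 + 0/(3 - D) = 8 + 0 = 8)
z = -½ (z = 1/(2 - 4) = 1/(-2) = -½ ≈ -0.50000)
Z(b) = -√b/2
Z(R(-5 - 1*(-2), E))² = (-√2)² = 2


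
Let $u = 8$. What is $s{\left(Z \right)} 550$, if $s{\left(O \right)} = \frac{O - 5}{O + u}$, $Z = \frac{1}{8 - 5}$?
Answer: $-308$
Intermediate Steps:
$Z = \frac{1}{3} \approx 0.33333$
$s{\left(O \right)} = \frac{-5 + O}{8 + O}$ ($s{\left(O \right)} = \frac{O - 5}{O + 8} = \frac{-5 + O}{8 + O}$)
$s{\left(Z \right)} 550 = \frac{-5 + \frac{1}{3}}{8 + \frac{1}{3}} \cdot 550 = \frac{1}{\frac{25}{3}} \left(- \frac{14}{3}\right) 550 = \frac{3}{25} \left(- \frac{14}{3}\right) 550 = \left(- \frac{14}{25}\right) 550 = -308$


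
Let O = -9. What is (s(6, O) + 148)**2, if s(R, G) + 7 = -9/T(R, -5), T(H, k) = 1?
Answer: 17424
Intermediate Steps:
s(R, G) = -16 (s(R, G) = -7 - 9/1 = -7 - 9*1 = -7 - 9 = -16)
(s(6, O) + 148)**2 = (-16 + 148)**2 = 132**2 = 17424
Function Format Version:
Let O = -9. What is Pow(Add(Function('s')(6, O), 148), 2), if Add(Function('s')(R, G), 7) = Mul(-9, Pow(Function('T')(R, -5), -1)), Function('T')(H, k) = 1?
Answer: 17424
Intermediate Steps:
Function('s')(R, G) = -16 (Function('s')(R, G) = Add(-7, Mul(-9, Pow(1, -1))) = Add(-7, Mul(-9, 1)) = Add(-7, -9) = -16)
Pow(Add(Function('s')(6, O), 148), 2) = Pow(Add(-16, 148), 2) = Pow(132, 2) = 17424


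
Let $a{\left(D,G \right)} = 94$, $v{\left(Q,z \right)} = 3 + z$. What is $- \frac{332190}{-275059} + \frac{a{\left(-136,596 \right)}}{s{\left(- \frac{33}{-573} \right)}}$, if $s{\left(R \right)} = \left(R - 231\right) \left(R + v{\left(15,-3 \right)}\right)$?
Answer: $- \frac{391027131863}{66730688695} \approx -5.8598$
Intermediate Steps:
$s{\left(R \right)} = R \left(-231 + R\right)$ ($s{\left(R \right)} = \left(R - 231\right) \left(R + \left(3 - 3\right)\right) = \left(-231 + R\right) \left(R + 0\right) = \left(-231 + R\right) R = R \left(-231 + R\right)$)
$- \frac{332190}{-275059} + \frac{a{\left(-136,596 \right)}}{s{\left(- \frac{33}{-573} \right)}} = - \frac{332190}{-275059} + \frac{94}{- \frac{33}{-573} \left(-231 - \frac{33}{-573}\right)} = \left(-332190\right) \left(- \frac{1}{275059}\right) + \frac{94}{\left(-33\right) \left(- \frac{1}{573}\right) \left(-231 - - \frac{11}{191}\right)} = \frac{332190}{275059} + \frac{94}{\frac{11}{191} \left(-231 + \frac{11}{191}\right)} = \frac{332190}{275059} + \frac{94}{\frac{11}{191} \left(- \frac{44110}{191}\right)} = \frac{332190}{275059} + \frac{94}{- \frac{485210}{36481}} = \frac{332190}{275059} + 94 \left(- \frac{36481}{485210}\right) = \frac{332190}{275059} - \frac{1714607}{242605} = - \frac{391027131863}{66730688695}$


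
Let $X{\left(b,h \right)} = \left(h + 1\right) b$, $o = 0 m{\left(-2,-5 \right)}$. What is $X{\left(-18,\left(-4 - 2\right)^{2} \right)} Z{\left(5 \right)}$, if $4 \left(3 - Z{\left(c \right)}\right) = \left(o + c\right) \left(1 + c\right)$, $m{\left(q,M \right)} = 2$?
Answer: $2997$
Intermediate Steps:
$o = 0$ ($o = 0 \cdot 2 = 0$)
$X{\left(b,h \right)} = b \left(1 + h\right)$ ($X{\left(b,h \right)} = \left(1 + h\right) b = b \left(1 + h\right)$)
$Z{\left(c \right)} = 3 - \frac{c \left(1 + c\right)}{4}$ ($Z{\left(c \right)} = 3 - \frac{\left(0 + c\right) \left(1 + c\right)}{4} = 3 - \frac{c \left(1 + c\right)}{4}$)
$X{\left(-18,\left(-4 - 2\right)^{2} \right)} Z{\left(5 \right)} = - 18 \left(1 + \left(-4 - 2\right)^{2}\right) \left(3 - \frac{5}{4} - \frac{5^{2}}{4}\right) = - 18 \left(1 + \left(-6\right)^{2}\right) \left(3 - \frac{5}{4} - \frac{25}{4}\right) = - 18 \left(1 + 36\right) \left(3 - \frac{5}{4} - \frac{25}{4}\right) = \left(-18\right) 37 \left(- \frac{9}{2}\right) = \left(-666\right) \left(- \frac{9}{2}\right) = 2997$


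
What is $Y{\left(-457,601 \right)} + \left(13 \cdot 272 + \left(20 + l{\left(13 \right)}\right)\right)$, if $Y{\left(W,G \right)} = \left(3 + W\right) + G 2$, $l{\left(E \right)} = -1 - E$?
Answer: $4290$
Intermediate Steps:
$Y{\left(W,G \right)} = 3 + W + 2 G$ ($Y{\left(W,G \right)} = \left(3 + W\right) + 2 G = 3 + W + 2 G$)
$Y{\left(-457,601 \right)} + \left(13 \cdot 272 + \left(20 + l{\left(13 \right)}\right)\right) = \left(3 - 457 + 2 \cdot 601\right) + \left(13 \cdot 272 + \left(20 - 14\right)\right) = \left(3 - 457 + 1202\right) + \left(3536 + \left(20 - 14\right)\right) = 748 + \left(3536 + \left(20 - 14\right)\right) = 748 + \left(3536 + 6\right) = 748 + 3542 = 4290$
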